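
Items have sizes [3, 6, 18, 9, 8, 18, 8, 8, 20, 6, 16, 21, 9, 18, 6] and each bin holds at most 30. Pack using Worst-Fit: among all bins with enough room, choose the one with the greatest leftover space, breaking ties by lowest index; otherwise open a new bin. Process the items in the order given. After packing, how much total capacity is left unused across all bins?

36

bin 1: place 3, 27 left
bin 1: place 6, 21 left
bin 1: place 18, 3 left
bin 2: place 9, 21 left
bin 2: place 8, 13 left
bin 3: place 18, 12 left
bin 2: place 8, 5 left
bin 3: place 8, 4 left
bin 4: place 20, 10 left
bin 4: place 6, 4 left
bin 5: place 16, 14 left
bin 6: place 21, 9 left
bin 5: place 9, 5 left
bin 7: place 18, 12 left
bin 7: place 6, 6 left
7 bins × 30 = 210; used 174; unused 36.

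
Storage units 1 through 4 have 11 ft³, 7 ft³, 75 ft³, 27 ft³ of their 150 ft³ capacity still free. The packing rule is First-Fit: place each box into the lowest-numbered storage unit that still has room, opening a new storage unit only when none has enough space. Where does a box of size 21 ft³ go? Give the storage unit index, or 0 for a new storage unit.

Storage units with room: storage unit 3 (75 ft³), storage unit 4 (27 ft³).
The first with room is storage unit 3.

3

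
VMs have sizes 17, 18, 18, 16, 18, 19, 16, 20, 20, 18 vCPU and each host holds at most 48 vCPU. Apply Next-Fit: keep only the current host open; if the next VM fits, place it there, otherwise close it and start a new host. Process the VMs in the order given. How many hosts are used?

5

17 vCPU → host 1 (remaining 31 vCPU)
18 vCPU → host 1 (remaining 13 vCPU)
18 vCPU → host 2 (remaining 30 vCPU)
16 vCPU → host 2 (remaining 14 vCPU)
18 vCPU → host 3 (remaining 30 vCPU)
19 vCPU → host 3 (remaining 11 vCPU)
16 vCPU → host 4 (remaining 32 vCPU)
20 vCPU → host 4 (remaining 12 vCPU)
20 vCPU → host 5 (remaining 28 vCPU)
18 vCPU → host 5 (remaining 10 vCPU)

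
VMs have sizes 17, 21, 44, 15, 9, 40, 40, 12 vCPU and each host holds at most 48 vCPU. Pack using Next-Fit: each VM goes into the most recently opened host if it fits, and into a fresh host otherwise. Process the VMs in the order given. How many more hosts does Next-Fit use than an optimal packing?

Next-Fit: [17,21] [44] [15,9] [40] [40] [12] → 6 hosts.
Total size 198 vCPU; any packing needs at least ⌈198/48⌉ = 5 hosts.
An optimal packing achieves that bound: [44] [40] [40] [21,17,9] [15,12] → 5 hosts.
Excess: 6 − 5 = 1.

1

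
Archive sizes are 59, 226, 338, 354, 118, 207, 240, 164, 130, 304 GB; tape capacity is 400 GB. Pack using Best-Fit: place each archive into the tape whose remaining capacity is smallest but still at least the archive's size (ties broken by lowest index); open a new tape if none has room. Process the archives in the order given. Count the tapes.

tape 1: place 59 GB, 341 GB left
tape 1: place 226 GB, 115 GB left
tape 2: place 338 GB, 62 GB left
tape 3: place 354 GB, 46 GB left
tape 4: place 118 GB, 282 GB left
tape 4: place 207 GB, 75 GB left
tape 5: place 240 GB, 160 GB left
tape 6: place 164 GB, 236 GB left
tape 5: place 130 GB, 30 GB left
tape 7: place 304 GB, 96 GB left

7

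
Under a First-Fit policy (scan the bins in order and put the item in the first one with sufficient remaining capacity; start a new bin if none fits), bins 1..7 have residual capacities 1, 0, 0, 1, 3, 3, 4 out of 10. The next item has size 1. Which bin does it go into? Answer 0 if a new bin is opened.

1

Bins with room: bin 1 (1), bin 4 (1), bin 5 (3), bin 6 (3), bin 7 (4).
The first with room is bin 1.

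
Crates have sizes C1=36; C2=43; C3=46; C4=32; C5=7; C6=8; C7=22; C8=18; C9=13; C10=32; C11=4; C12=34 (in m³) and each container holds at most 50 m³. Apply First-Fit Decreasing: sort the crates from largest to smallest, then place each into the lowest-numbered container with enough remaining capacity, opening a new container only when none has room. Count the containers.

Sorted descending: 46, 43, 36, 34, 32, 32, 22, 18, 13, 8, 7, 4.
Put 46 m³ in container 1; 4 m³ remain.
Put 43 m³ in container 2; 7 m³ remain.
Put 36 m³ in container 3; 14 m³ remain.
Put 34 m³ in container 4; 16 m³ remain.
Put 32 m³ in container 5; 18 m³ remain.
Put 32 m³ in container 6; 18 m³ remain.
Put 22 m³ in container 7; 28 m³ remain.
Put 18 m³ in container 5; 0 m³ remain.
Put 13 m³ in container 3; 1 m³ remain.
Put 8 m³ in container 4; 8 m³ remain.
Put 7 m³ in container 2; 0 m³ remain.
Put 4 m³ in container 1; 0 m³ remain.
Final containers: [46,4] [43,7] [36,13] [34,8] [32,18] [32] [22].

7 containers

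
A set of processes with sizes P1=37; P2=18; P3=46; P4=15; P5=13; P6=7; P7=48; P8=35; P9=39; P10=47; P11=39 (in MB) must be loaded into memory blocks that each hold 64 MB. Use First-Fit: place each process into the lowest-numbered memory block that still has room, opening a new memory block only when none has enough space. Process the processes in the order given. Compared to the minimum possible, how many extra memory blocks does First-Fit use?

First-Fit: [37,18,7] [46,15] [13,48] [35] [39] [47] [39] → 7 memory blocks.
7 processes exceed 32 MB (half the capacity), and no two of those can share a memory block, so at least 7 memory blocks are needed.
So 7 is already optimal.

0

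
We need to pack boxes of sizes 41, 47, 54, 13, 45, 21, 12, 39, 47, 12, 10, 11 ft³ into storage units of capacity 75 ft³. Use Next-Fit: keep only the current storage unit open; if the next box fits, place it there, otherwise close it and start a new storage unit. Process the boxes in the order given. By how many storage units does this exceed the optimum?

1

Next-Fit: [41] [47] [54,13] [45,21] [12,39] [47,12,10] [11] → 7 storage units.
6 boxes exceed 37.5 ft³ (half the capacity), and no two of those can share a storage unit, so at least 6 storage units are needed.
An optimal packing achieves that bound: [54,21] [47,13,12] [47,12,11] [45,10] [41] [39] → 6 storage units.
Excess: 7 − 6 = 1.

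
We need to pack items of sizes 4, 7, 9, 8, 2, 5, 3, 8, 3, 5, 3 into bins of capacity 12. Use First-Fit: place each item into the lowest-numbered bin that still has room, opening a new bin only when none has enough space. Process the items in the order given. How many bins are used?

4 → bin 1 (remaining 8)
7 → bin 1 (remaining 1)
9 → bin 2 (remaining 3)
8 → bin 3 (remaining 4)
2 → bin 2 (remaining 1)
5 → bin 4 (remaining 7)
3 → bin 3 (remaining 1)
8 → bin 5 (remaining 4)
3 → bin 4 (remaining 4)
5 → bin 6 (remaining 7)
3 → bin 4 (remaining 1)
Final bins: [4,7] [9,2] [8,3] [5,3,3] [8] [5].

6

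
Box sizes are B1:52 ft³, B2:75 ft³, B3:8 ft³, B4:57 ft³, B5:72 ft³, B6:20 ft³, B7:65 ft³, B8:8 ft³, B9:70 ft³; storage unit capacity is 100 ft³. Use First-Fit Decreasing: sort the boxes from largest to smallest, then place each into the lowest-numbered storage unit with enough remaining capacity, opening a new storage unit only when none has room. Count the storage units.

6 storage units

Sorted descending: 75, 72, 70, 65, 57, 52, 20, 8, 8.
storage unit 1: place 75 ft³, 25 ft³ left
storage unit 2: place 72 ft³, 28 ft³ left
storage unit 3: place 70 ft³, 30 ft³ left
storage unit 4: place 65 ft³, 35 ft³ left
storage unit 5: place 57 ft³, 43 ft³ left
storage unit 6: place 52 ft³, 48 ft³ left
storage unit 1: place 20 ft³, 5 ft³ left
storage unit 2: place 8 ft³, 20 ft³ left
storage unit 2: place 8 ft³, 12 ft³ left
Final storage units: [75,20] [72,8,8] [70] [65] [57] [52].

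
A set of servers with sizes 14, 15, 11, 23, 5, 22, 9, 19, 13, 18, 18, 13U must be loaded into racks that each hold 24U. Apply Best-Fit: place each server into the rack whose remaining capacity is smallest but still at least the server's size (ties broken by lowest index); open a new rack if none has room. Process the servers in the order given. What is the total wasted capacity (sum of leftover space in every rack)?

Put 14U in rack 1; 10U remain.
Put 15U in rack 2; 9U remain.
Put 11U in rack 3; 13U remain.
Put 23U in rack 4; 1U remain.
Put 5U in rack 2; 4U remain.
Put 22U in rack 5; 2U remain.
Put 9U in rack 1; 1U remain.
Put 19U in rack 6; 5U remain.
Put 13U in rack 3; 0U remain.
Put 18U in rack 7; 6U remain.
Put 18U in rack 8; 6U remain.
Put 13U in rack 9; 11U remain.
9 racks × 24U = 216U; used 180U; unused 36U.

36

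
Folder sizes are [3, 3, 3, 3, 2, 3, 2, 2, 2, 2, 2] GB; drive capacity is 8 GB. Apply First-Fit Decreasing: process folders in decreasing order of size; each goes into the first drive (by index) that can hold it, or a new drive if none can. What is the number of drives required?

Sorted descending: 3, 3, 3, 3, 3, 2, 2, 2, 2, 2, 2.
drive 1: place 3 GB, 5 GB left
drive 1: place 3 GB, 2 GB left
drive 2: place 3 GB, 5 GB left
drive 2: place 3 GB, 2 GB left
drive 3: place 3 GB, 5 GB left
drive 1: place 2 GB, 0 GB left
drive 2: place 2 GB, 0 GB left
drive 3: place 2 GB, 3 GB left
drive 3: place 2 GB, 1 GB left
drive 4: place 2 GB, 6 GB left
drive 4: place 2 GB, 4 GB left

4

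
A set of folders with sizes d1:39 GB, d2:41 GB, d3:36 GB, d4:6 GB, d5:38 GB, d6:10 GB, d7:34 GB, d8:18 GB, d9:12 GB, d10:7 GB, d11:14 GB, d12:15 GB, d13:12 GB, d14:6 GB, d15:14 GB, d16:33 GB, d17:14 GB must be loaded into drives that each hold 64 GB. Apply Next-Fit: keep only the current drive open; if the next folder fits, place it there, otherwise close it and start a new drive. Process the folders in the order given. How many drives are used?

7

drive 1: place d1 (39 GB), 25 GB left
drive 2: place d2 (41 GB), 23 GB left
drive 3: place d3 (36 GB), 28 GB left
drive 3: place d4 (6 GB), 22 GB left
drive 4: place d5 (38 GB), 26 GB left
drive 4: place d6 (10 GB), 16 GB left
drive 5: place d7 (34 GB), 30 GB left
drive 5: place d8 (18 GB), 12 GB left
drive 5: place d9 (12 GB), 0 GB left
drive 6: place d10 (7 GB), 57 GB left
drive 6: place d11 (14 GB), 43 GB left
drive 6: place d12 (15 GB), 28 GB left
drive 6: place d13 (12 GB), 16 GB left
drive 6: place d14 (6 GB), 10 GB left
drive 7: place d15 (14 GB), 50 GB left
drive 7: place d16 (33 GB), 17 GB left
drive 7: place d17 (14 GB), 3 GB left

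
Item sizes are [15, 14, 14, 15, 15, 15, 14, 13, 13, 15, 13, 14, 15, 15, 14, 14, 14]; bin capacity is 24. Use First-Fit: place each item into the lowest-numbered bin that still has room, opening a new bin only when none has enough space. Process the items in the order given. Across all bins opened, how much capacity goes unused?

Put 15 in bin 1; 9 remain.
Put 14 in bin 2; 10 remain.
Put 14 in bin 3; 10 remain.
Put 15 in bin 4; 9 remain.
Put 15 in bin 5; 9 remain.
Put 15 in bin 6; 9 remain.
Put 14 in bin 7; 10 remain.
Put 13 in bin 8; 11 remain.
Put 13 in bin 9; 11 remain.
Put 15 in bin 10; 9 remain.
Put 13 in bin 11; 11 remain.
Put 14 in bin 12; 10 remain.
Put 15 in bin 13; 9 remain.
Put 15 in bin 14; 9 remain.
Put 14 in bin 15; 10 remain.
Put 14 in bin 16; 10 remain.
Put 14 in bin 17; 10 remain.
17 bins × 24 = 408; used 242; unused 166.

166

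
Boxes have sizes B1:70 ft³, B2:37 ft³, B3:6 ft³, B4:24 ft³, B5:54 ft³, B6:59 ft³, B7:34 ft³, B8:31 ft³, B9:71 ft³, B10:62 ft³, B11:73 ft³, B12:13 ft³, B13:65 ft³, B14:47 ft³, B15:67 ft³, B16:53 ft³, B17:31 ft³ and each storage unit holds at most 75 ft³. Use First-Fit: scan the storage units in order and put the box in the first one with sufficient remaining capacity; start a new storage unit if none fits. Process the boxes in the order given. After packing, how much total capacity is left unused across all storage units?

storage unit 1: place B1 (70 ft³), 5 ft³ left
storage unit 2: place B2 (37 ft³), 38 ft³ left
storage unit 2: place B3 (6 ft³), 32 ft³ left
storage unit 2: place B4 (24 ft³), 8 ft³ left
storage unit 3: place B5 (54 ft³), 21 ft³ left
storage unit 4: place B6 (59 ft³), 16 ft³ left
storage unit 5: place B7 (34 ft³), 41 ft³ left
storage unit 5: place B8 (31 ft³), 10 ft³ left
storage unit 6: place B9 (71 ft³), 4 ft³ left
storage unit 7: place B10 (62 ft³), 13 ft³ left
storage unit 8: place B11 (73 ft³), 2 ft³ left
storage unit 3: place B12 (13 ft³), 8 ft³ left
storage unit 9: place B13 (65 ft³), 10 ft³ left
storage unit 10: place B14 (47 ft³), 28 ft³ left
storage unit 11: place B15 (67 ft³), 8 ft³ left
storage unit 12: place B16 (53 ft³), 22 ft³ left
storage unit 13: place B17 (31 ft³), 44 ft³ left
13 storage units × 75 ft³ = 975 ft³; used 797 ft³; unused 178 ft³.

178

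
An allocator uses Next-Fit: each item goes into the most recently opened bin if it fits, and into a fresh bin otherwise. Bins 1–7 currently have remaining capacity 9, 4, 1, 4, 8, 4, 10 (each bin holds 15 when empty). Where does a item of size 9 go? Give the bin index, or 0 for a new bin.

Next-Fit only looks at bin 7, which has 10 free.
9 fits there.

7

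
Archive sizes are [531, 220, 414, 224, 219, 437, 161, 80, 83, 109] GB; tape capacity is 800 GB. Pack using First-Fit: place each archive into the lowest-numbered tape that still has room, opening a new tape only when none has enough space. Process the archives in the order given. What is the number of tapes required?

tape 1: place 531 GB, 269 GB left
tape 1: place 220 GB, 49 GB left
tape 2: place 414 GB, 386 GB left
tape 2: place 224 GB, 162 GB left
tape 3: place 219 GB, 581 GB left
tape 3: place 437 GB, 144 GB left
tape 2: place 161 GB, 1 GB left
tape 3: place 80 GB, 64 GB left
tape 4: place 83 GB, 717 GB left
tape 4: place 109 GB, 608 GB left

4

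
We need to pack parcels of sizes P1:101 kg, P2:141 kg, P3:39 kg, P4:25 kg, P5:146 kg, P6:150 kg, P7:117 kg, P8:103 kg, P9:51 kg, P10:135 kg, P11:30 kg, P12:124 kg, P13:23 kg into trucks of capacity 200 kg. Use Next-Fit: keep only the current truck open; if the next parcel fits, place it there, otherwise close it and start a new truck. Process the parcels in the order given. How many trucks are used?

Put P1 (101 kg) in truck 1; 99 kg remain.
Put P2 (141 kg) in truck 2; 59 kg remain.
Put P3 (39 kg) in truck 2; 20 kg remain.
Put P4 (25 kg) in truck 3; 175 kg remain.
Put P5 (146 kg) in truck 3; 29 kg remain.
Put P6 (150 kg) in truck 4; 50 kg remain.
Put P7 (117 kg) in truck 5; 83 kg remain.
Put P8 (103 kg) in truck 6; 97 kg remain.
Put P9 (51 kg) in truck 6; 46 kg remain.
Put P10 (135 kg) in truck 7; 65 kg remain.
Put P11 (30 kg) in truck 7; 35 kg remain.
Put P12 (124 kg) in truck 8; 76 kg remain.
Put P13 (23 kg) in truck 8; 53 kg remain.
Final trucks: [101] [141,39] [25,146] [150] [117] [103,51] [135,30] [124,23].

8 trucks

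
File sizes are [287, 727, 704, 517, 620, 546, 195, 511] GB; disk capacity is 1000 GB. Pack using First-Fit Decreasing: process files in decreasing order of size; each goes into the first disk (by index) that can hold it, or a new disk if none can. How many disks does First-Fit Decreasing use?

6

Sorted descending: 727, 704, 620, 546, 517, 511, 287, 195.
727 GB → disk 1 (remaining 273 GB)
704 GB → disk 2 (remaining 296 GB)
620 GB → disk 3 (remaining 380 GB)
546 GB → disk 4 (remaining 454 GB)
517 GB → disk 5 (remaining 483 GB)
511 GB → disk 6 (remaining 489 GB)
287 GB → disk 2 (remaining 9 GB)
195 GB → disk 1 (remaining 78 GB)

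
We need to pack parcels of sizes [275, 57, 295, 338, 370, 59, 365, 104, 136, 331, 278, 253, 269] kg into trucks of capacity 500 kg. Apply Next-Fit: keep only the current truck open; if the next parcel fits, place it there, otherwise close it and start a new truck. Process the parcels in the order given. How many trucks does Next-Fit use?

275 kg → truck 1 (remaining 225 kg)
57 kg → truck 1 (remaining 168 kg)
295 kg → truck 2 (remaining 205 kg)
338 kg → truck 3 (remaining 162 kg)
370 kg → truck 4 (remaining 130 kg)
59 kg → truck 4 (remaining 71 kg)
365 kg → truck 5 (remaining 135 kg)
104 kg → truck 5 (remaining 31 kg)
136 kg → truck 6 (remaining 364 kg)
331 kg → truck 6 (remaining 33 kg)
278 kg → truck 7 (remaining 222 kg)
253 kg → truck 8 (remaining 247 kg)
269 kg → truck 9 (remaining 231 kg)
Final trucks: [275,57] [295] [338] [370,59] [365,104] [136,331] [278] [253] [269].

9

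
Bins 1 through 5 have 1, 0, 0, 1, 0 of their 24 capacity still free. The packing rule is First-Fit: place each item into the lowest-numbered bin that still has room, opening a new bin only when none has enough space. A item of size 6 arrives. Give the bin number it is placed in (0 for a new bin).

No bin has ≥ 6 free, so a new bin is opened.

0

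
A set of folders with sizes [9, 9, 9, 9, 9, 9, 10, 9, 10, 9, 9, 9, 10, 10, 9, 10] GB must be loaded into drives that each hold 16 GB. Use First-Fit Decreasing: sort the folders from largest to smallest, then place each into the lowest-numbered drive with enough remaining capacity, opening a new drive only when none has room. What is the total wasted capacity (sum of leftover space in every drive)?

Sorted descending: 10, 10, 10, 10, 10, 9, 9, 9, 9, 9, 9, 9, 9, 9, 9, 9.
10 GB → drive 1 (remaining 6 GB)
10 GB → drive 2 (remaining 6 GB)
10 GB → drive 3 (remaining 6 GB)
10 GB → drive 4 (remaining 6 GB)
10 GB → drive 5 (remaining 6 GB)
9 GB → drive 6 (remaining 7 GB)
9 GB → drive 7 (remaining 7 GB)
9 GB → drive 8 (remaining 7 GB)
9 GB → drive 9 (remaining 7 GB)
9 GB → drive 10 (remaining 7 GB)
9 GB → drive 11 (remaining 7 GB)
9 GB → drive 12 (remaining 7 GB)
9 GB → drive 13 (remaining 7 GB)
9 GB → drive 14 (remaining 7 GB)
9 GB → drive 15 (remaining 7 GB)
9 GB → drive 16 (remaining 7 GB)
16 drives × 16 GB = 256 GB; used 149 GB; unused 107 GB.

107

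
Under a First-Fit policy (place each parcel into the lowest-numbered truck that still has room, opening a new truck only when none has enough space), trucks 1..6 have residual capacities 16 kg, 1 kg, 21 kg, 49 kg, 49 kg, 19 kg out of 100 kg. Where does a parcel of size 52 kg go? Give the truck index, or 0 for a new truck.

No truck has ≥ 52 kg free, so a new truck is opened.

0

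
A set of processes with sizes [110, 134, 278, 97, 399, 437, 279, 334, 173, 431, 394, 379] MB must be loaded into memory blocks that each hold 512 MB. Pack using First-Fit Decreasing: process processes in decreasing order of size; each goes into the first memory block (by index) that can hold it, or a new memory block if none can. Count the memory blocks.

8 memory blocks

Sorted descending: 437, 431, 399, 394, 379, 334, 279, 278, 173, 134, 110, 97.
memory block 1: place 437 MB, 75 MB left
memory block 2: place 431 MB, 81 MB left
memory block 3: place 399 MB, 113 MB left
memory block 4: place 394 MB, 118 MB left
memory block 5: place 379 MB, 133 MB left
memory block 6: place 334 MB, 178 MB left
memory block 7: place 279 MB, 233 MB left
memory block 8: place 278 MB, 234 MB left
memory block 6: place 173 MB, 5 MB left
memory block 7: place 134 MB, 99 MB left
memory block 3: place 110 MB, 3 MB left
memory block 4: place 97 MB, 21 MB left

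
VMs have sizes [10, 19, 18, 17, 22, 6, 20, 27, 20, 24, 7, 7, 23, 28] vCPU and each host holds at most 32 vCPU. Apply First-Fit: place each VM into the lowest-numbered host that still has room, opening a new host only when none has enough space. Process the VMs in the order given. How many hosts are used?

10 vCPU → host 1 (remaining 22 vCPU)
19 vCPU → host 1 (remaining 3 vCPU)
18 vCPU → host 2 (remaining 14 vCPU)
17 vCPU → host 3 (remaining 15 vCPU)
22 vCPU → host 4 (remaining 10 vCPU)
6 vCPU → host 2 (remaining 8 vCPU)
20 vCPU → host 5 (remaining 12 vCPU)
27 vCPU → host 6 (remaining 5 vCPU)
20 vCPU → host 7 (remaining 12 vCPU)
24 vCPU → host 8 (remaining 8 vCPU)
7 vCPU → host 2 (remaining 1 vCPU)
7 vCPU → host 3 (remaining 8 vCPU)
23 vCPU → host 9 (remaining 9 vCPU)
28 vCPU → host 10 (remaining 4 vCPU)
Final hosts: [10,19] [18,6,7] [17,7] [22] [20] [27] [20] [24] [23] [28].

10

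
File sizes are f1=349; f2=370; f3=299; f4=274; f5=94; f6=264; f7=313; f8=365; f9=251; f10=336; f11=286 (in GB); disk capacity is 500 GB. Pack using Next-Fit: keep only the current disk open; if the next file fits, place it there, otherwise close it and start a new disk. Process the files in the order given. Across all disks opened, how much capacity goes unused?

disk 1: place f1 (349 GB), 151 GB left
disk 2: place f2 (370 GB), 130 GB left
disk 3: place f3 (299 GB), 201 GB left
disk 4: place f4 (274 GB), 226 GB left
disk 4: place f5 (94 GB), 132 GB left
disk 5: place f6 (264 GB), 236 GB left
disk 6: place f7 (313 GB), 187 GB left
disk 7: place f8 (365 GB), 135 GB left
disk 8: place f9 (251 GB), 249 GB left
disk 9: place f10 (336 GB), 164 GB left
disk 10: place f11 (286 GB), 214 GB left
10 disks × 500 GB = 5000 GB; used 3201 GB; unused 1799 GB.

1799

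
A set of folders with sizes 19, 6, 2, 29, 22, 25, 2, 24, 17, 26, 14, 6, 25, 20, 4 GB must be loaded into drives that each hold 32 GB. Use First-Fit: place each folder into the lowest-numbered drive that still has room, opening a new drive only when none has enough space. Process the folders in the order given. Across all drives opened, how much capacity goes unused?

Put 19 GB in drive 1; 13 GB remain.
Put 6 GB in drive 1; 7 GB remain.
Put 2 GB in drive 1; 5 GB remain.
Put 29 GB in drive 2; 3 GB remain.
Put 22 GB in drive 3; 10 GB remain.
Put 25 GB in drive 4; 7 GB remain.
Put 2 GB in drive 1; 3 GB remain.
Put 24 GB in drive 5; 8 GB remain.
Put 17 GB in drive 6; 15 GB remain.
Put 26 GB in drive 7; 6 GB remain.
Put 14 GB in drive 6; 1 GB remain.
Put 6 GB in drive 3; 4 GB remain.
Put 25 GB in drive 8; 7 GB remain.
Put 20 GB in drive 9; 12 GB remain.
Put 4 GB in drive 3; 0 GB remain.
9 drives × 32 GB = 288 GB; used 241 GB; unused 47 GB.

47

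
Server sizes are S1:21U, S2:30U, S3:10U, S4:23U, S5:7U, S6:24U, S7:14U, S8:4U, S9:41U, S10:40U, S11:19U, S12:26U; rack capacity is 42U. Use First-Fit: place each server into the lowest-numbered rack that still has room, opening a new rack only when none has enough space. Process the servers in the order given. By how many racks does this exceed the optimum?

First-Fit: [21,10,7,4] [30] [23,14] [24] [41] [40] [19] [26] → 8 racks.
Total size 259U; any packing needs at least ⌈259/42⌉ = 7 racks.
An optimal packing achieves that bound: [41] [40] [30,10] [26,14] [24,7,4] [23,19] [21] → 7 racks.
Excess: 8 − 7 = 1.

1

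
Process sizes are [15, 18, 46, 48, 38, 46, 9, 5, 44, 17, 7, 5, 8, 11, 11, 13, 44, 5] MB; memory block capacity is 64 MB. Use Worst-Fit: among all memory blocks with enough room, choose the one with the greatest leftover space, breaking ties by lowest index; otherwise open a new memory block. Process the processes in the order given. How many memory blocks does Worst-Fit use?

15 MB → memory block 1 (remaining 49 MB)
18 MB → memory block 1 (remaining 31 MB)
46 MB → memory block 2 (remaining 18 MB)
48 MB → memory block 3 (remaining 16 MB)
38 MB → memory block 4 (remaining 26 MB)
46 MB → memory block 5 (remaining 18 MB)
9 MB → memory block 1 (remaining 22 MB)
5 MB → memory block 4 (remaining 21 MB)
44 MB → memory block 6 (remaining 20 MB)
17 MB → memory block 1 (remaining 5 MB)
7 MB → memory block 4 (remaining 14 MB)
5 MB → memory block 6 (remaining 15 MB)
8 MB → memory block 2 (remaining 10 MB)
11 MB → memory block 5 (remaining 7 MB)
11 MB → memory block 3 (remaining 5 MB)
13 MB → memory block 6 (remaining 2 MB)
44 MB → memory block 7 (remaining 20 MB)
5 MB → memory block 7 (remaining 15 MB)
Final memory blocks: [15,18,9,17] [46,8] [48,11] [38,5,7] [46,11] [44,5,13] [44,5].

7 memory blocks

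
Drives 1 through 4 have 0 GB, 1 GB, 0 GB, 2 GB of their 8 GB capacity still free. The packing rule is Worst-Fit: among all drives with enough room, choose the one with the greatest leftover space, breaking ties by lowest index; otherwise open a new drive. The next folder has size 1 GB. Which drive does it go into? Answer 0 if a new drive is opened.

Drives with room: drive 2 (1 GB), drive 4 (2 GB).
Most room is drive 4 with 2 GB free.

4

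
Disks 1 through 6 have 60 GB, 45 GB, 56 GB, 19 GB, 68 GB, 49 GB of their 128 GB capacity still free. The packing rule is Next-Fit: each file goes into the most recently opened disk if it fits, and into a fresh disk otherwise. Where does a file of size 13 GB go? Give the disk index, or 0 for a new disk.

6

Next-Fit only looks at disk 6, which has 49 GB free.
13 GB fits there.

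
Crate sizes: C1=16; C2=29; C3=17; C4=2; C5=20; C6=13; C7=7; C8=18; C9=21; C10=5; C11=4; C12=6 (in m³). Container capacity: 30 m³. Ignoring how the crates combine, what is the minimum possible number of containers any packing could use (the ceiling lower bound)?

6 containers

Total size = 16 + 29 + 17 + 2 + 20 + 13 + 7 + 18 + 21 + 5 + 4 + 6 = 158 m³.
⌈158 / 30⌉ = 6.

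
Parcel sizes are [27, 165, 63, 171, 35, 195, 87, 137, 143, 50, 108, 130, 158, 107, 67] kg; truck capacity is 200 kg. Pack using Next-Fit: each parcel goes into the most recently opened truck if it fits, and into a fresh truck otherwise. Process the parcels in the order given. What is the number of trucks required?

27 kg → truck 1 (remaining 173 kg)
165 kg → truck 1 (remaining 8 kg)
63 kg → truck 2 (remaining 137 kg)
171 kg → truck 3 (remaining 29 kg)
35 kg → truck 4 (remaining 165 kg)
195 kg → truck 5 (remaining 5 kg)
87 kg → truck 6 (remaining 113 kg)
137 kg → truck 7 (remaining 63 kg)
143 kg → truck 8 (remaining 57 kg)
50 kg → truck 8 (remaining 7 kg)
108 kg → truck 9 (remaining 92 kg)
130 kg → truck 10 (remaining 70 kg)
158 kg → truck 11 (remaining 42 kg)
107 kg → truck 12 (remaining 93 kg)
67 kg → truck 12 (remaining 26 kg)

12 trucks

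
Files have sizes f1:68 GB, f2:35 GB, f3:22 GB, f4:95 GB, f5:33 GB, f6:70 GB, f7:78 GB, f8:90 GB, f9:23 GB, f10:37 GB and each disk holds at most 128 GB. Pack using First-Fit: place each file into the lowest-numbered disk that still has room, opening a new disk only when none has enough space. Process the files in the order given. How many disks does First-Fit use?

Put f1 (68 GB) in disk 1; 60 GB remain.
Put f2 (35 GB) in disk 1; 25 GB remain.
Put f3 (22 GB) in disk 1; 3 GB remain.
Put f4 (95 GB) in disk 2; 33 GB remain.
Put f5 (33 GB) in disk 2; 0 GB remain.
Put f6 (70 GB) in disk 3; 58 GB remain.
Put f7 (78 GB) in disk 4; 50 GB remain.
Put f8 (90 GB) in disk 5; 38 GB remain.
Put f9 (23 GB) in disk 3; 35 GB remain.
Put f10 (37 GB) in disk 4; 13 GB remain.
Final disks: [68,35,22] [95,33] [70,23] [78,37] [90].

5 disks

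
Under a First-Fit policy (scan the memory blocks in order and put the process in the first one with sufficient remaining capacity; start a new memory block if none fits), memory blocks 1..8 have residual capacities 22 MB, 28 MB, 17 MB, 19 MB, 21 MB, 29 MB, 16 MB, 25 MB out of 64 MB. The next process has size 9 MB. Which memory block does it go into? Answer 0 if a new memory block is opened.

1

Memory blocks with room: memory block 1 (22 MB), memory block 2 (28 MB), memory block 3 (17 MB), memory block 4 (19 MB), memory block 5 (21 MB), memory block 6 (29 MB), memory block 7 (16 MB), memory block 8 (25 MB).
The first with room is memory block 1.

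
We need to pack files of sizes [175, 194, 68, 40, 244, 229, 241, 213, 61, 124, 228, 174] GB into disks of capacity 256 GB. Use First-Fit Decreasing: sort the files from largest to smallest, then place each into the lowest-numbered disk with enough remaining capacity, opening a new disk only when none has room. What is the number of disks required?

9

Sorted descending: 244, 241, 229, 228, 213, 194, 175, 174, 124, 68, 61, 40.
Put 244 GB in disk 1; 12 GB remain.
Put 241 GB in disk 2; 15 GB remain.
Put 229 GB in disk 3; 27 GB remain.
Put 228 GB in disk 4; 28 GB remain.
Put 213 GB in disk 5; 43 GB remain.
Put 194 GB in disk 6; 62 GB remain.
Put 175 GB in disk 7; 81 GB remain.
Put 174 GB in disk 8; 82 GB remain.
Put 124 GB in disk 9; 132 GB remain.
Put 68 GB in disk 7; 13 GB remain.
Put 61 GB in disk 6; 1 GB remain.
Put 40 GB in disk 5; 3 GB remain.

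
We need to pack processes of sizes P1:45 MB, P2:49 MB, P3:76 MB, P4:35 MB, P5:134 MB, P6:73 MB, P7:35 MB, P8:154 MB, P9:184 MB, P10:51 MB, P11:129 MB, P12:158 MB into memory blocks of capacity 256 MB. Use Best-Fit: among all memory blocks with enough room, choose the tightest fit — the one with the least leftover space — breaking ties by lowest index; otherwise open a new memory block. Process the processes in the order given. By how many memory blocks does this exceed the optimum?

Best-Fit: [45,49,76,35,51] [134,73,35] [154] [184] [129] [158] → 6 memory blocks.
Total size 1123 MB; any packing needs at least ⌈1123/256⌉ = 5 memory blocks.
An optimal packing achieves that bound: [184,51] [158,76] [154,73] [134,49,45] [129,35,35] → 5 memory blocks.
Excess: 6 − 5 = 1.

1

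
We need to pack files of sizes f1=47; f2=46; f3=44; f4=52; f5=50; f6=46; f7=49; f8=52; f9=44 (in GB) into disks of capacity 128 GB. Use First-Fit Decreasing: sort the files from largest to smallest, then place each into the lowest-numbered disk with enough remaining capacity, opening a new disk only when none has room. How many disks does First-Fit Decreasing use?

5

Sorted descending: 52, 52, 50, 49, 47, 46, 46, 44, 44.
52 GB → disk 1 (remaining 76 GB)
52 GB → disk 1 (remaining 24 GB)
50 GB → disk 2 (remaining 78 GB)
49 GB → disk 2 (remaining 29 GB)
47 GB → disk 3 (remaining 81 GB)
46 GB → disk 3 (remaining 35 GB)
46 GB → disk 4 (remaining 82 GB)
44 GB → disk 4 (remaining 38 GB)
44 GB → disk 5 (remaining 84 GB)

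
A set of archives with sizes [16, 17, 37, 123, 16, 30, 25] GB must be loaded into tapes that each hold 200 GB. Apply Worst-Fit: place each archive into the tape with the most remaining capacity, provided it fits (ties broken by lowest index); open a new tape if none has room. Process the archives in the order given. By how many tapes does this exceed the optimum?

0

Worst-Fit: [16,17,37,123] [16,30,25] → 2 tapes.
Total size 264 GB; any packing needs at least ⌈264/200⌉ = 2 tapes.
So 2 is already optimal.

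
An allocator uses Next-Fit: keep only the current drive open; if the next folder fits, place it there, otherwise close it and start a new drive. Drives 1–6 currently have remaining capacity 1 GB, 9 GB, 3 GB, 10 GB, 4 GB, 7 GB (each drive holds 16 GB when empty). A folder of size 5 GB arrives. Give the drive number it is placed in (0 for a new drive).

Next-Fit only looks at drive 6, which has 7 GB free.
5 GB fits there.

6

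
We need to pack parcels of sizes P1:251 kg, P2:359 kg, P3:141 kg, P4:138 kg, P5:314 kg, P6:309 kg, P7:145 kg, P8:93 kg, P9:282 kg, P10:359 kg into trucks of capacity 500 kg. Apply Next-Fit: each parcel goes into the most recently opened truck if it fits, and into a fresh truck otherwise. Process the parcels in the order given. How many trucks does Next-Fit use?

Put P1 (251 kg) in truck 1; 249 kg remain.
Put P2 (359 kg) in truck 2; 141 kg remain.
Put P3 (141 kg) in truck 2; 0 kg remain.
Put P4 (138 kg) in truck 3; 362 kg remain.
Put P5 (314 kg) in truck 3; 48 kg remain.
Put P6 (309 kg) in truck 4; 191 kg remain.
Put P7 (145 kg) in truck 4; 46 kg remain.
Put P8 (93 kg) in truck 5; 407 kg remain.
Put P9 (282 kg) in truck 5; 125 kg remain.
Put P10 (359 kg) in truck 6; 141 kg remain.

6 trucks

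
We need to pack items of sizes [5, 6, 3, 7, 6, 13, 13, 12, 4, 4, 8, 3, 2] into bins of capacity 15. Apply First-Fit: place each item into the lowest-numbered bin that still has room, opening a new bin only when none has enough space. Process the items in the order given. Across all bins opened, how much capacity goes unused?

5 → bin 1 (remaining 10)
6 → bin 1 (remaining 4)
3 → bin 1 (remaining 1)
7 → bin 2 (remaining 8)
6 → bin 2 (remaining 2)
13 → bin 3 (remaining 2)
13 → bin 4 (remaining 2)
12 → bin 5 (remaining 3)
4 → bin 6 (remaining 11)
4 → bin 6 (remaining 7)
8 → bin 7 (remaining 7)
3 → bin 5 (remaining 0)
2 → bin 2 (remaining 0)
7 bins × 15 = 105; used 86; unused 19.

19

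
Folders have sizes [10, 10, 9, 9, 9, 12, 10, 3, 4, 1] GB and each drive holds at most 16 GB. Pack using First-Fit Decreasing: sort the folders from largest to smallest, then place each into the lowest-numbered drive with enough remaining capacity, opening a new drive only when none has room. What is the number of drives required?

7

Sorted descending: 12, 10, 10, 10, 9, 9, 9, 4, 3, 1.
12 GB → drive 1 (remaining 4 GB)
10 GB → drive 2 (remaining 6 GB)
10 GB → drive 3 (remaining 6 GB)
10 GB → drive 4 (remaining 6 GB)
9 GB → drive 5 (remaining 7 GB)
9 GB → drive 6 (remaining 7 GB)
9 GB → drive 7 (remaining 7 GB)
4 GB → drive 1 (remaining 0 GB)
3 GB → drive 2 (remaining 3 GB)
1 GB → drive 2 (remaining 2 GB)
Final drives: [12,4] [10,3,1] [10] [10] [9] [9] [9].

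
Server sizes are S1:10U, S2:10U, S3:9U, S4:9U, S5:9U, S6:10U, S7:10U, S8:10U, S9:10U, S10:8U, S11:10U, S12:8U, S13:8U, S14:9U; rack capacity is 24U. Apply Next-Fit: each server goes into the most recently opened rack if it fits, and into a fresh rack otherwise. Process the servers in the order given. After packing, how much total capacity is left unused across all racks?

38

rack 1: place S1 (10U), 14U left
rack 1: place S2 (10U), 4U left
rack 2: place S3 (9U), 15U left
rack 2: place S4 (9U), 6U left
rack 3: place S5 (9U), 15U left
rack 3: place S6 (10U), 5U left
rack 4: place S7 (10U), 14U left
rack 4: place S8 (10U), 4U left
rack 5: place S9 (10U), 14U left
rack 5: place S10 (8U), 6U left
rack 6: place S11 (10U), 14U left
rack 6: place S12 (8U), 6U left
rack 7: place S13 (8U), 16U left
rack 7: place S14 (9U), 7U left
7 racks × 24U = 168U; used 130U; unused 38U.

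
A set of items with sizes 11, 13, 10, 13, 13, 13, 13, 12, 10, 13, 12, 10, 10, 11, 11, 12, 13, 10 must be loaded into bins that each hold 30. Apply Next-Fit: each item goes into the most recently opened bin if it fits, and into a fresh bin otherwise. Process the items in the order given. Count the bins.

bin 1: place 11, 19 left
bin 1: place 13, 6 left
bin 2: place 10, 20 left
bin 2: place 13, 7 left
bin 3: place 13, 17 left
bin 3: place 13, 4 left
bin 4: place 13, 17 left
bin 4: place 12, 5 left
bin 5: place 10, 20 left
bin 5: place 13, 7 left
bin 6: place 12, 18 left
bin 6: place 10, 8 left
bin 7: place 10, 20 left
bin 7: place 11, 9 left
bin 8: place 11, 19 left
bin 8: place 12, 7 left
bin 9: place 13, 17 left
bin 9: place 10, 7 left

9 bins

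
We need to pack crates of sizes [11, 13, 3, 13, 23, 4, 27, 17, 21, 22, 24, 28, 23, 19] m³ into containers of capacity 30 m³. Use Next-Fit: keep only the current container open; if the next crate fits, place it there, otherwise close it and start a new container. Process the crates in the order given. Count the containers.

Put 11 m³ in container 1; 19 m³ remain.
Put 13 m³ in container 1; 6 m³ remain.
Put 3 m³ in container 1; 3 m³ remain.
Put 13 m³ in container 2; 17 m³ remain.
Put 23 m³ in container 3; 7 m³ remain.
Put 4 m³ in container 3; 3 m³ remain.
Put 27 m³ in container 4; 3 m³ remain.
Put 17 m³ in container 5; 13 m³ remain.
Put 21 m³ in container 6; 9 m³ remain.
Put 22 m³ in container 7; 8 m³ remain.
Put 24 m³ in container 8; 6 m³ remain.
Put 28 m³ in container 9; 2 m³ remain.
Put 23 m³ in container 10; 7 m³ remain.
Put 19 m³ in container 11; 11 m³ remain.

11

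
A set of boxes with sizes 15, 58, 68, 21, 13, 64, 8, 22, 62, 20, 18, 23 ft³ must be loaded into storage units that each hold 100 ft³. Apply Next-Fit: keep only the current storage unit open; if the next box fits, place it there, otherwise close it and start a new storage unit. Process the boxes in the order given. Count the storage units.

Put 15 ft³ in storage unit 1; 85 ft³ remain.
Put 58 ft³ in storage unit 1; 27 ft³ remain.
Put 68 ft³ in storage unit 2; 32 ft³ remain.
Put 21 ft³ in storage unit 2; 11 ft³ remain.
Put 13 ft³ in storage unit 3; 87 ft³ remain.
Put 64 ft³ in storage unit 3; 23 ft³ remain.
Put 8 ft³ in storage unit 3; 15 ft³ remain.
Put 22 ft³ in storage unit 4; 78 ft³ remain.
Put 62 ft³ in storage unit 4; 16 ft³ remain.
Put 20 ft³ in storage unit 5; 80 ft³ remain.
Put 18 ft³ in storage unit 5; 62 ft³ remain.
Put 23 ft³ in storage unit 5; 39 ft³ remain.

5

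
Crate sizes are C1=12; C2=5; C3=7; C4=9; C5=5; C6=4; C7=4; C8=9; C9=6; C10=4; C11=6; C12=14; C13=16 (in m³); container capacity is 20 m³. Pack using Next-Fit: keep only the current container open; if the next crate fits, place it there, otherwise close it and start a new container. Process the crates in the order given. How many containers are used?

6 containers

Put C1 (12 m³) in container 1; 8 m³ remain.
Put C2 (5 m³) in container 1; 3 m³ remain.
Put C3 (7 m³) in container 2; 13 m³ remain.
Put C4 (9 m³) in container 2; 4 m³ remain.
Put C5 (5 m³) in container 3; 15 m³ remain.
Put C6 (4 m³) in container 3; 11 m³ remain.
Put C7 (4 m³) in container 3; 7 m³ remain.
Put C8 (9 m³) in container 4; 11 m³ remain.
Put C9 (6 m³) in container 4; 5 m³ remain.
Put C10 (4 m³) in container 4; 1 m³ remain.
Put C11 (6 m³) in container 5; 14 m³ remain.
Put C12 (14 m³) in container 5; 0 m³ remain.
Put C13 (16 m³) in container 6; 4 m³ remain.
Final containers: [12,5] [7,9] [5,4,4] [9,6,4] [6,14] [16].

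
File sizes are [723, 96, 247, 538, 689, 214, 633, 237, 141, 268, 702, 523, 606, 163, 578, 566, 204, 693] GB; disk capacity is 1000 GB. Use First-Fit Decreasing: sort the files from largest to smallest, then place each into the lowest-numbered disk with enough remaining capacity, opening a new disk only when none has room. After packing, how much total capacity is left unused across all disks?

2179

Sorted descending: 723, 702, 693, 689, 633, 606, 578, 566, 538, 523, 268, 247, 237, 214, 204, 163, 141, 96.
Put 723 GB in disk 1; 277 GB remain.
Put 702 GB in disk 2; 298 GB remain.
Put 693 GB in disk 3; 307 GB remain.
Put 689 GB in disk 4; 311 GB remain.
Put 633 GB in disk 5; 367 GB remain.
Put 606 GB in disk 6; 394 GB remain.
Put 578 GB in disk 7; 422 GB remain.
Put 566 GB in disk 8; 434 GB remain.
Put 538 GB in disk 9; 462 GB remain.
Put 523 GB in disk 10; 477 GB remain.
Put 268 GB in disk 1; 9 GB remain.
Put 247 GB in disk 2; 51 GB remain.
Put 237 GB in disk 3; 70 GB remain.
Put 214 GB in disk 4; 97 GB remain.
Put 204 GB in disk 5; 163 GB remain.
Put 163 GB in disk 5; 0 GB remain.
Put 141 GB in disk 6; 253 GB remain.
Put 96 GB in disk 4; 1 GB remain.
10 disks × 1000 GB = 10000 GB; used 7821 GB; unused 2179 GB.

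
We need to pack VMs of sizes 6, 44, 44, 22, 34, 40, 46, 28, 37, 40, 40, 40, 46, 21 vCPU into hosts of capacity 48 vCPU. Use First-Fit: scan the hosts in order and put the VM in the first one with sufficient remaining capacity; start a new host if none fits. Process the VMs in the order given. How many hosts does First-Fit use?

Put 6 vCPU in host 1; 42 vCPU remain.
Put 44 vCPU in host 2; 4 vCPU remain.
Put 44 vCPU in host 3; 4 vCPU remain.
Put 22 vCPU in host 1; 20 vCPU remain.
Put 34 vCPU in host 4; 14 vCPU remain.
Put 40 vCPU in host 5; 8 vCPU remain.
Put 46 vCPU in host 6; 2 vCPU remain.
Put 28 vCPU in host 7; 20 vCPU remain.
Put 37 vCPU in host 8; 11 vCPU remain.
Put 40 vCPU in host 9; 8 vCPU remain.
Put 40 vCPU in host 10; 8 vCPU remain.
Put 40 vCPU in host 11; 8 vCPU remain.
Put 46 vCPU in host 12; 2 vCPU remain.
Put 21 vCPU in host 13; 27 vCPU remain.

13 hosts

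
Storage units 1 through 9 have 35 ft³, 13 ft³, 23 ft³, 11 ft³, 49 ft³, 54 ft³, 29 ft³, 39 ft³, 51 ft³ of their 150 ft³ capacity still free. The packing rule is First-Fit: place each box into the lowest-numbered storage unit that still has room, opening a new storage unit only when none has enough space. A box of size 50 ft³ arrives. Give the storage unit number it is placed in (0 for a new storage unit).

Storage units with room: storage unit 6 (54 ft³), storage unit 9 (51 ft³).
The first with room is storage unit 6.

6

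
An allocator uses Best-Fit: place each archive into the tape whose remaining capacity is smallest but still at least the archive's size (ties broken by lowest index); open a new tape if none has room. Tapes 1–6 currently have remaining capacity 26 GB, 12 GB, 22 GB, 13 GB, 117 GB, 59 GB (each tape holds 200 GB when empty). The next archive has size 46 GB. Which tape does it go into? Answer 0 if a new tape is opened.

6

Tapes with room: tape 5 (117 GB), tape 6 (59 GB).
Tightest fit is tape 6 with 59 GB free.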